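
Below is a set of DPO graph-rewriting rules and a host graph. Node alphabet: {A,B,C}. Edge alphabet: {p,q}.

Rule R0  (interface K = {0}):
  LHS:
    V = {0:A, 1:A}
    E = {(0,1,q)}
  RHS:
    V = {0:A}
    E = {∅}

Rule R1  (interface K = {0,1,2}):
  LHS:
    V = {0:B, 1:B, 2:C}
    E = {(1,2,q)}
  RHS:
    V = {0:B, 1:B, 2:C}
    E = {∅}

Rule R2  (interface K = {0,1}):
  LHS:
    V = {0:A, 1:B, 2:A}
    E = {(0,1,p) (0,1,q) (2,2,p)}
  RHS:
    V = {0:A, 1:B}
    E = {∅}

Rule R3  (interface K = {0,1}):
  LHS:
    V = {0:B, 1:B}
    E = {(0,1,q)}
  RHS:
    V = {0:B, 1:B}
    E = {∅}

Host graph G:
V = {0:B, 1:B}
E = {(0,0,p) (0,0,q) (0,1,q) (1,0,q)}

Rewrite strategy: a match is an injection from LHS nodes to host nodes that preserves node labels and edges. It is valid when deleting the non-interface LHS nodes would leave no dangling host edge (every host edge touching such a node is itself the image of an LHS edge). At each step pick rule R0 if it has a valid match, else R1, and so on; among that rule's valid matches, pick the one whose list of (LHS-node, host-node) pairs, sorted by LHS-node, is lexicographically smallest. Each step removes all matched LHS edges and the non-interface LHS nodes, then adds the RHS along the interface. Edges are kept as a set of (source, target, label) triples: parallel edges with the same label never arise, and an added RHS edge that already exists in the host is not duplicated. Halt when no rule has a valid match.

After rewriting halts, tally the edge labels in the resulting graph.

[0] host  ⇒  2 nodes, 4 edges  {0-p->0 0-q->0 0-q->1 1-q->0}
[1] R3 @ {0↦0, 1↦1}  ⇒  2 nodes, 3 edges  {0-p->0 0-q->0 1-q->0}
[2] R3 @ {0↦1, 1↦0}  ⇒  2 nodes, 2 edges  {0-p->0 0-q->0}
halt: no rule applies after step 2
NF edges: [(0, 0, 'p'), (0, 0, 'q')]

Answer: p:1 q:1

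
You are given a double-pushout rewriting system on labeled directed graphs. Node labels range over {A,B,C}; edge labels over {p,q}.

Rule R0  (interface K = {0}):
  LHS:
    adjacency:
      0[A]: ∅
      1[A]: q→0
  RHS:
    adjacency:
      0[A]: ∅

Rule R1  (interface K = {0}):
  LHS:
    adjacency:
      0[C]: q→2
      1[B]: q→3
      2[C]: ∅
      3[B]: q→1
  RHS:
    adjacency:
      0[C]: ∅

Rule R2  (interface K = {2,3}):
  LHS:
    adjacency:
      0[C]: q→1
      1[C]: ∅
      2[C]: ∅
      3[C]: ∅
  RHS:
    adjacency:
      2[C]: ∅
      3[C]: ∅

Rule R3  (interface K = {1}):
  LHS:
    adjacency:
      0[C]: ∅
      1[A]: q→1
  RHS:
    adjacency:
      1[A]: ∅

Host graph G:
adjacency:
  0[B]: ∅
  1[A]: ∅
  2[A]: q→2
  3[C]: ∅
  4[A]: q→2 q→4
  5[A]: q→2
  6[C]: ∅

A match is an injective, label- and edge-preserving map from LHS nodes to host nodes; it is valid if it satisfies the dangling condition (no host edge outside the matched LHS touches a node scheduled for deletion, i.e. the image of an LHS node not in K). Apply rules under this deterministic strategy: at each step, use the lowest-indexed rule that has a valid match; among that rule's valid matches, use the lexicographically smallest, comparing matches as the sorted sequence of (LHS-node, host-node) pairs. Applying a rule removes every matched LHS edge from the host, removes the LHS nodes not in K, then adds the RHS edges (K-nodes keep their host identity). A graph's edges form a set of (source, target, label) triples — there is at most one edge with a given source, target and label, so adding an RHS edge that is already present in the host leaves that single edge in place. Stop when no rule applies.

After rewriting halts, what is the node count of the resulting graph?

Answer: 3

Steps:
start.  V:7 E:4  edges: 2-q->2 4-q->2 4-q->4 5-q->2
1. fire R0 via {0↦2, 1↦5}  →  V:6 E:3  edges: 2-q->2 4-q->2 4-q->4
2. fire R3 via {0↦3, 1↦2}  →  V:5 E:2  edges: 4-q->2 4-q->4
3. fire R3 via {0↦6, 1↦4}  →  V:4 E:1  edges: 4-q->2
4. fire R0 via {0↦2, 1↦4}  →  V:3 E:0  edges: ∅
final graph: no rule applies after step 4
NF nodes: {0:B, 1:A, 2:A}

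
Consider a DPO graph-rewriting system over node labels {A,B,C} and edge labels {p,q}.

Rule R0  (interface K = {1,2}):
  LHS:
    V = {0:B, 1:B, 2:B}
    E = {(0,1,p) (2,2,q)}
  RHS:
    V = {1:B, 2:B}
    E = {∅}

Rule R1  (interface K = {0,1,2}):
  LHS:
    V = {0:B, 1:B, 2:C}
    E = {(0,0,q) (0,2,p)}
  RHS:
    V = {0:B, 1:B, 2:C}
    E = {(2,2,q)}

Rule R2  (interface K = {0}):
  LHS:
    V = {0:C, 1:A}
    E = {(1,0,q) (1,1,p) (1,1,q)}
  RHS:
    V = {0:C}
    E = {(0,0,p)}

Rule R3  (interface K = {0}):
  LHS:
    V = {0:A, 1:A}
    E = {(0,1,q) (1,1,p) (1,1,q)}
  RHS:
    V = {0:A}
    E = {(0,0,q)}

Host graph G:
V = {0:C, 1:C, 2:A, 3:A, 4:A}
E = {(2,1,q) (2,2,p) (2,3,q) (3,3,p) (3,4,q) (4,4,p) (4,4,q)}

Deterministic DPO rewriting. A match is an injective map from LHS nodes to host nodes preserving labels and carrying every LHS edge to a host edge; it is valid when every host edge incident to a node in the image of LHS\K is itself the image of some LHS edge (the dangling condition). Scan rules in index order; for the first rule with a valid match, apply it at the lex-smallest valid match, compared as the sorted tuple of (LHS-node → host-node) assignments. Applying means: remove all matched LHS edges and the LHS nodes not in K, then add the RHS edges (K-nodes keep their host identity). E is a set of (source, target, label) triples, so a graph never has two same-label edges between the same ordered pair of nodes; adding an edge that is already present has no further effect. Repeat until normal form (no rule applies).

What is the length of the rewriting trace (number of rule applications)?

initial: |V|=5 |E|=7  E = 2-q->1 2-p->2 2-q->3 3-p->3 3-q->4 4-p->4 4-q->4
step 1: apply R3 at {0↦3, 1↦4}  → |V|=4 |E|=5  E = 2-q->1 2-p->2 2-q->3 3-p->3 3-q->3
step 2: apply R3 at {0↦2, 1↦3}  → |V|=3 |E|=3  E = 2-q->1 2-p->2 2-q->2
step 3: apply R2 at {0↦1, 1↦2}  → |V|=2 |E|=1  E = 1-p->1
halt: no rule applies after step 3

Answer: 3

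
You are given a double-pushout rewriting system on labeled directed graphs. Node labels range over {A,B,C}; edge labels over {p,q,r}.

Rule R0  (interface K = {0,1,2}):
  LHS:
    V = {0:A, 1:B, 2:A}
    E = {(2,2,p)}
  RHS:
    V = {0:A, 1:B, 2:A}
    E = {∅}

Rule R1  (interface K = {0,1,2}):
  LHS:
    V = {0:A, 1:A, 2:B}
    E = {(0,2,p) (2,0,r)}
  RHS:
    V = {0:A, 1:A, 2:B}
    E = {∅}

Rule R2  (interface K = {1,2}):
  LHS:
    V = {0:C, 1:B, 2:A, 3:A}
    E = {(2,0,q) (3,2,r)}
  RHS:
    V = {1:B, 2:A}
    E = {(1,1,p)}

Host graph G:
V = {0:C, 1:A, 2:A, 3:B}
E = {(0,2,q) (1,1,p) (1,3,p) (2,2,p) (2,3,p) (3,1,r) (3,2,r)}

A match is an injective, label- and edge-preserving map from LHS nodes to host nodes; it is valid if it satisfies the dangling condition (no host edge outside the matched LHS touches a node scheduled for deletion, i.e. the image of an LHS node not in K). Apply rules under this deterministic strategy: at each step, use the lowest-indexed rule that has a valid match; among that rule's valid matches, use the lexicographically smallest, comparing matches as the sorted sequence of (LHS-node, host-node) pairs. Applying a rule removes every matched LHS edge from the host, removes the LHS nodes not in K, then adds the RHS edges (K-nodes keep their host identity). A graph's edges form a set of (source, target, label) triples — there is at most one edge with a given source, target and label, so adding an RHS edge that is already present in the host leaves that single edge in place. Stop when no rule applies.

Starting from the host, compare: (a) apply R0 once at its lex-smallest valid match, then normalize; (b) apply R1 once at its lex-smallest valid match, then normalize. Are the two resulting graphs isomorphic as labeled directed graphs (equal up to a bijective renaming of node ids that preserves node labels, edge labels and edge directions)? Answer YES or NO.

Answer: YES

Steps:
branch R0-first: apply at {0↦1, 1↦3, 2↦2} → |E|=6, then 3 more step(s) → NF |V|=4 |E|=1 V={0:C, 1:A, 2:A, 3:B} E=0-q->2
branch R1-first: apply at {0↦1, 1↦2, 2↦3} → |E|=5, then 3 more step(s) → NF |V|=4 |E|=1 V={0:C, 1:A, 2:A, 3:B} E=0-q->2
graphs isomorphic (equal up to label-preserving node renaming)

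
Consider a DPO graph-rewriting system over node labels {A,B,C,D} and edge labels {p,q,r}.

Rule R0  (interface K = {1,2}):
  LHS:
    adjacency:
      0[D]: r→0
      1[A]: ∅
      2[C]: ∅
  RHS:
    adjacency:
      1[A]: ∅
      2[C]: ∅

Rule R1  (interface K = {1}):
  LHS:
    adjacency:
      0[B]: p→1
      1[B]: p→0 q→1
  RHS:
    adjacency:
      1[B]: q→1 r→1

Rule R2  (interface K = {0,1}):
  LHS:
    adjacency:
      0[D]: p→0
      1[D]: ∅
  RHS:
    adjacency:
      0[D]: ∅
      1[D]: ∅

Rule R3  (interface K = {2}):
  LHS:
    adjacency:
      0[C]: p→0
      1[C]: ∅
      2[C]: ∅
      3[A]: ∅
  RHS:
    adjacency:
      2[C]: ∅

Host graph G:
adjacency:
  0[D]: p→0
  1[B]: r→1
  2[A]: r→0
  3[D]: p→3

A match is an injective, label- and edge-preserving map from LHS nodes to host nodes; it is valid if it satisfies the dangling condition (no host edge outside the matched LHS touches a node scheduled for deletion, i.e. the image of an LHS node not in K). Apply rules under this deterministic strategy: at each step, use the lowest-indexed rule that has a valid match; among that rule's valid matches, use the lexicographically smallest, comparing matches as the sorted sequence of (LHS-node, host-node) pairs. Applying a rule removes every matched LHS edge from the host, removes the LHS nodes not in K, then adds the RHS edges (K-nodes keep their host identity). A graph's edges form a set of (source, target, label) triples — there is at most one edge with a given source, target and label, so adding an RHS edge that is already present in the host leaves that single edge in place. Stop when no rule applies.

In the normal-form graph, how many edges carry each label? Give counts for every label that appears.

start.  V:4 E:4  edges: 0-p->0 1-r->1 2-r->0 3-p->3
1. fire R2 via {0↦0, 1↦3}  →  V:4 E:3  edges: 1-r->1 2-r->0 3-p->3
2. fire R2 via {0↦3, 1↦0}  →  V:4 E:2  edges: 1-r->1 2-r->0
halt: no rule applies after step 2
NF edges: [(1, 1, 'r'), (2, 0, 'r')]

Answer: r:2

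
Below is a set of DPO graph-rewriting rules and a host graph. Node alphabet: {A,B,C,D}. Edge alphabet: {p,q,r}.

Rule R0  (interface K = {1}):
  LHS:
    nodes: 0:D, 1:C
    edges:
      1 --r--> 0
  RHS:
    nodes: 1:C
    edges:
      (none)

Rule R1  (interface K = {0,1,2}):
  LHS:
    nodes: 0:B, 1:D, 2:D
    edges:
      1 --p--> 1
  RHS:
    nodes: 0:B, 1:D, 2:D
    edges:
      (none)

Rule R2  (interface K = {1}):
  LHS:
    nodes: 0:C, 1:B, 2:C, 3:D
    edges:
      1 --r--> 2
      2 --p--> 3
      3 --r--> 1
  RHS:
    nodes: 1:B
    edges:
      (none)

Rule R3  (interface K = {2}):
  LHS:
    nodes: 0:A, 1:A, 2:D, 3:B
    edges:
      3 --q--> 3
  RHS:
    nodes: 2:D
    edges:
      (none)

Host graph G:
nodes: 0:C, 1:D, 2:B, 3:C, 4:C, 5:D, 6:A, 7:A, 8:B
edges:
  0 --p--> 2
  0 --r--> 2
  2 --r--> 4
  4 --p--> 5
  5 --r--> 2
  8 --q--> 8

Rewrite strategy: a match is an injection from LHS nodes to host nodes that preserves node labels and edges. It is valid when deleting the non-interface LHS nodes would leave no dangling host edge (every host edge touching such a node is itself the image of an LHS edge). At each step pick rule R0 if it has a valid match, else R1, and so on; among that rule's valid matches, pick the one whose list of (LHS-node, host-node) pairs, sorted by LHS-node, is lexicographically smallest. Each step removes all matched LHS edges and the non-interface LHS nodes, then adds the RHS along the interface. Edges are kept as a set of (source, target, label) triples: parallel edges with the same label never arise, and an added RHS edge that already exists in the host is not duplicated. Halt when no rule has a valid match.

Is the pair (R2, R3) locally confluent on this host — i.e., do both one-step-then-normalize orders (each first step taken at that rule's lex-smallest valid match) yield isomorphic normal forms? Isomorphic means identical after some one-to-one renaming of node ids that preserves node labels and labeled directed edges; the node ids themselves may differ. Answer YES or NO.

Answer: YES

Steps:
branch R2-first: apply at {0↦3, 1↦2, 2↦4, 3↦5} → |E|=3, then 1 more step(s) → NF |V|=3 |E|=2 V={0:C, 1:D, 2:B} E=0-p->2 0-r->2
branch R3-first: apply at {0↦6, 1↦7, 2↦1, 3↦8} → |E|=5, then 1 more step(s) → NF |V|=3 |E|=2 V={0:C, 1:D, 2:B} E=0-p->2 0-r->2
graphs isomorphic (equal up to label-preserving node renaming)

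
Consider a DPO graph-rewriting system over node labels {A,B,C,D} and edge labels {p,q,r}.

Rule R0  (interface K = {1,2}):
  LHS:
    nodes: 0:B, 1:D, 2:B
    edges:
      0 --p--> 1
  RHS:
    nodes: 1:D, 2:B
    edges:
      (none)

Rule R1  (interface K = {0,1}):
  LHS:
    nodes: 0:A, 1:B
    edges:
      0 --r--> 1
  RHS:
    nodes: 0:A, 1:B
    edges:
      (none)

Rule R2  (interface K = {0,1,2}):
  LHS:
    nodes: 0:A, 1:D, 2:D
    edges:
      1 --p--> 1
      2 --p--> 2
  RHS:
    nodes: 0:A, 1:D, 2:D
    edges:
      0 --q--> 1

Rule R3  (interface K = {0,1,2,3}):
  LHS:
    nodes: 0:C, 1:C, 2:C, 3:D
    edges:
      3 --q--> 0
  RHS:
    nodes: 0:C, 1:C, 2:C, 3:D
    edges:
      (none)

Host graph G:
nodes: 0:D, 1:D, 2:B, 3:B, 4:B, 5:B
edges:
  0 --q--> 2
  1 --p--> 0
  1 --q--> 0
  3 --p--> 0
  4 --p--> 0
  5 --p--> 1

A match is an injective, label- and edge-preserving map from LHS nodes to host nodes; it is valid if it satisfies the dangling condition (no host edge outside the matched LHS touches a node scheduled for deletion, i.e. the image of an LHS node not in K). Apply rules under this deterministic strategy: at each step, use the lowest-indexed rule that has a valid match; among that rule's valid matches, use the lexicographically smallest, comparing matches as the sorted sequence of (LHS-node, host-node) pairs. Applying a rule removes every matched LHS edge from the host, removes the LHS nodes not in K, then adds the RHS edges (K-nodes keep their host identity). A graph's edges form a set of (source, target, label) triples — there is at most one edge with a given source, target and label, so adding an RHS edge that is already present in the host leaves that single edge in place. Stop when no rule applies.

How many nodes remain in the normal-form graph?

Answer: 3

Derivation:
start.  V:6 E:6  edges: 0-q->2 1-p->0 1-q->0 3-p->0 4-p->0 5-p->1
1. fire R0 via {0↦3, 1↦0, 2↦2}  →  V:5 E:5  edges: 0-q->2 1-p->0 1-q->0 4-p->0 5-p->1
2. fire R0 via {0↦4, 1↦0, 2↦2}  →  V:4 E:4  edges: 0-q->2 1-p->0 1-q->0 5-p->1
3. fire R0 via {0↦5, 1↦1, 2↦2}  →  V:3 E:3  edges: 0-q->2 1-p->0 1-q->0
normal form: no rule applies after step 3
NF nodes: {0:D, 1:D, 2:B}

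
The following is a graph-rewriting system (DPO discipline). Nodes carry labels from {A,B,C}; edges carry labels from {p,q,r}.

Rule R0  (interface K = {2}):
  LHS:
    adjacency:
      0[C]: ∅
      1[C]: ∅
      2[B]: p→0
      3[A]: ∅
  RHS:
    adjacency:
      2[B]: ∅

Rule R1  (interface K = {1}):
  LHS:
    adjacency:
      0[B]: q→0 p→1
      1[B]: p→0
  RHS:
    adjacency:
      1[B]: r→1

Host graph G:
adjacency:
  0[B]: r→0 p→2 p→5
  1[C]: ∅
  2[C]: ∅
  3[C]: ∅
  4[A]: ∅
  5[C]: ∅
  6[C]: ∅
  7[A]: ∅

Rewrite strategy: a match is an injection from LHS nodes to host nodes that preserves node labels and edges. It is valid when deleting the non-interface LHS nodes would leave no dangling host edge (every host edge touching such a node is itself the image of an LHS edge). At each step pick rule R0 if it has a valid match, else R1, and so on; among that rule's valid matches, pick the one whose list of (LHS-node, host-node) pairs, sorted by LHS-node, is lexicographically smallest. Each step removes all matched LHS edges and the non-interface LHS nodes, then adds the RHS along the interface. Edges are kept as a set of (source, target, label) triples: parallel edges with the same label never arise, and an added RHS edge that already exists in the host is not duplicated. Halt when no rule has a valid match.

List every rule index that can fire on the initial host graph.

R0: 12 valid matches — {0↦2, 1↦1, 2↦0, 3↦4}, {0↦2, 1↦1, 2↦0, 3↦7}, {0↦2, 1↦3, 2↦0, 3↦4} (+9 more)
R1: no valid match — LHS pattern not found

Answer: [R0]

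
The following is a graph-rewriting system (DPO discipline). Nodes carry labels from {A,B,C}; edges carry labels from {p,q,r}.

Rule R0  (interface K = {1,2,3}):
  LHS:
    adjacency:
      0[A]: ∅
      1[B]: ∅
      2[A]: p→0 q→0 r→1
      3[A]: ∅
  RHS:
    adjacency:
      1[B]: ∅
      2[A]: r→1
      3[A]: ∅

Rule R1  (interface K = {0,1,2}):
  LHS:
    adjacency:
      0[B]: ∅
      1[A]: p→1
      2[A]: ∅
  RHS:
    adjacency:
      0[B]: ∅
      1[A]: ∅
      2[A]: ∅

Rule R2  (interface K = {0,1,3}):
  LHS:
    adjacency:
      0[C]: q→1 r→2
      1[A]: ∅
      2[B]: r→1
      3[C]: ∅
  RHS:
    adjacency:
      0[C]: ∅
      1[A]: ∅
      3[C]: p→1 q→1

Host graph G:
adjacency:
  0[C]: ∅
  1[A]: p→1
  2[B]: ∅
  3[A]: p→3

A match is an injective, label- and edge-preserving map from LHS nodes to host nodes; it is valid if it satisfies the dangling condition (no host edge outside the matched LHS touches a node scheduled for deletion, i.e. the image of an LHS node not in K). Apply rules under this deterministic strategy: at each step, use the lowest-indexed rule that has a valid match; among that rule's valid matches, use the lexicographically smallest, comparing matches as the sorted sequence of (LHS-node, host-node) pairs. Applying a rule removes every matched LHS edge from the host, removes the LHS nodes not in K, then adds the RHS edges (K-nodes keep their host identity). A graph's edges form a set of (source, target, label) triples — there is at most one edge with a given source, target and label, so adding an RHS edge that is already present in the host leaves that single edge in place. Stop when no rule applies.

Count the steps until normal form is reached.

Answer: 2

Rewrite trace:
start.  V:4 E:2  edges: 1-p->1 3-p->3
1. fire R1 via {0↦2, 1↦1, 2↦3}  →  V:4 E:1  edges: 3-p->3
2. fire R1 via {0↦2, 1↦3, 2↦1}  →  V:4 E:0  edges: ∅
normal form: no rule applies after step 2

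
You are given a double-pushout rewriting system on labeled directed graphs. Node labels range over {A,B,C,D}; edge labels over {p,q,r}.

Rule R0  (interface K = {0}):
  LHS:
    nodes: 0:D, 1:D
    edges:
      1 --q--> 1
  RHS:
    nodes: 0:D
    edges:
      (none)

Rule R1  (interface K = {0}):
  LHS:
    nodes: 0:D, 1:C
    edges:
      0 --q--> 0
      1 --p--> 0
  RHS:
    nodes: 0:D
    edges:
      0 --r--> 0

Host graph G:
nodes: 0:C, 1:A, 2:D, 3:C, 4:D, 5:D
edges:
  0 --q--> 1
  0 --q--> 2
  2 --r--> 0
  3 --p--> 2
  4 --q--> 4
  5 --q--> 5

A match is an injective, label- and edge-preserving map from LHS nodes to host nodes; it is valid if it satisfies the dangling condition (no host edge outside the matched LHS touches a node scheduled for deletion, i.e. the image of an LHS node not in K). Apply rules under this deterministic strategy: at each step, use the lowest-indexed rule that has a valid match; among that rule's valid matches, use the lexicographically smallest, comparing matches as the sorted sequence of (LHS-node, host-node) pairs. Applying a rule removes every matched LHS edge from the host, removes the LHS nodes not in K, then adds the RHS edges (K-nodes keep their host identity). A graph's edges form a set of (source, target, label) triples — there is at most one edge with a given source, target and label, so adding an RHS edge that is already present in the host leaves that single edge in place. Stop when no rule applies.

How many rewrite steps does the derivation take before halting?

Answer: 2

Rewrite trace:
start.  V:6 E:6  edges: 0-q->1 0-q->2 2-r->0 3-p->2 4-q->4 5-q->5
1. fire R0 via {0↦2, 1↦4}  →  V:5 E:5  edges: 0-q->1 0-q->2 2-r->0 3-p->2 5-q->5
2. fire R0 via {0↦2, 1↦5}  →  V:4 E:4  edges: 0-q->1 0-q->2 2-r->0 3-p->2
final graph: no rule applies after step 2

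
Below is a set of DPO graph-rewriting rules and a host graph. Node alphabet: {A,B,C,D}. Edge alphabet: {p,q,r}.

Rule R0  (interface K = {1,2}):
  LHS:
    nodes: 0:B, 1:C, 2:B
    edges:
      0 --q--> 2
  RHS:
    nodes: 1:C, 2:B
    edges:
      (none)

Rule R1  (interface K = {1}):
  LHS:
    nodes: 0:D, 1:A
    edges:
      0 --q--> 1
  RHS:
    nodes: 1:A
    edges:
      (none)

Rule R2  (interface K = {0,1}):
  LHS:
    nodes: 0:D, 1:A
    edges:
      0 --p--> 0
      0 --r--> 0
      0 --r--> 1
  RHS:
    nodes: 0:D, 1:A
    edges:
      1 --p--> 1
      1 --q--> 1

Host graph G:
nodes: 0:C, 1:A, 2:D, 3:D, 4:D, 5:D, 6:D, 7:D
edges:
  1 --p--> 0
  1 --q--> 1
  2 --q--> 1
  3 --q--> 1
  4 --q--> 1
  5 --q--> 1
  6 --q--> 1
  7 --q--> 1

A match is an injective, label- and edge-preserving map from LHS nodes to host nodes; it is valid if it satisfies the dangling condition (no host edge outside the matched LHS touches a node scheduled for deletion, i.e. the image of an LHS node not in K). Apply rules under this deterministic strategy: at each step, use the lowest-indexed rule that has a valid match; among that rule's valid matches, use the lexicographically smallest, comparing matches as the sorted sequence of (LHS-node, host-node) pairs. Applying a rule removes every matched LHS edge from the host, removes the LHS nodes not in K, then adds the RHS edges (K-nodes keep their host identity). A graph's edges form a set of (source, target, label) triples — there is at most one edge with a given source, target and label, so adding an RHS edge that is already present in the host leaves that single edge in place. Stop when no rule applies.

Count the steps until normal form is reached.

Answer: 6

Derivation:
initial: |V|=8 |E|=8  E = 1-p->0 1-q->1 2-q->1 3-q->1 4-q->1 5-q->1 6-q->1 7-q->1
step 1: apply R1 at {0↦2, 1↦1}  → |V|=7 |E|=7  E = 1-p->0 1-q->1 3-q->1 4-q->1 5-q->1 6-q->1 7-q->1
step 2: apply R1 at {0↦3, 1↦1}  → |V|=6 |E|=6  E = 1-p->0 1-q->1 4-q->1 5-q->1 6-q->1 7-q->1
step 3: apply R1 at {0↦4, 1↦1}  → |V|=5 |E|=5  E = 1-p->0 1-q->1 5-q->1 6-q->1 7-q->1
step 4: apply R1 at {0↦5, 1↦1}  → |V|=4 |E|=4  E = 1-p->0 1-q->1 6-q->1 7-q->1
step 5: apply R1 at {0↦6, 1↦1}  → |V|=3 |E|=3  E = 1-p->0 1-q->1 7-q->1
step 6: apply R1 at {0↦7, 1↦1}  → |V|=2 |E|=2  E = 1-p->0 1-q->1
normal form: no rule applies after step 6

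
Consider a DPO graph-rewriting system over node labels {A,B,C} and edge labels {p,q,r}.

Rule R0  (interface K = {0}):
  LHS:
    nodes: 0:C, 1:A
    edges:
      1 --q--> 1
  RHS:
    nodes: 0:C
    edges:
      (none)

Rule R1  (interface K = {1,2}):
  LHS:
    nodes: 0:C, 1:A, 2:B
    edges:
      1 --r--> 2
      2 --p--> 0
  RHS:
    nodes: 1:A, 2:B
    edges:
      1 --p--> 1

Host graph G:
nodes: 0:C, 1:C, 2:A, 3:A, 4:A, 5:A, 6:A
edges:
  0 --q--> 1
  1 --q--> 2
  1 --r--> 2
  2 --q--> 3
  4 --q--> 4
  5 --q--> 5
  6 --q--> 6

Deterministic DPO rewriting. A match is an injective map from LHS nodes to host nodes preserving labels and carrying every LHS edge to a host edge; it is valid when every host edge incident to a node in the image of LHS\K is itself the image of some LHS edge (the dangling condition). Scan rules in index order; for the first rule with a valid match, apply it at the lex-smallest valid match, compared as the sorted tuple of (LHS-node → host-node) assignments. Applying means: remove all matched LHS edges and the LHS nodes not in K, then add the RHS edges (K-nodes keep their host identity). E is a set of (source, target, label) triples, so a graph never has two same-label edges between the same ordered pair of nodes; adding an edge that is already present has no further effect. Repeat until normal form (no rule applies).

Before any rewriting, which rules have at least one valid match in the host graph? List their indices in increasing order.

R0: 6 valid matches — {0↦0, 1↦4}, {0↦0, 1↦5}, {0↦0, 1↦6} (+3 more)
R1: no valid match — LHS pattern not found

Answer: [R0]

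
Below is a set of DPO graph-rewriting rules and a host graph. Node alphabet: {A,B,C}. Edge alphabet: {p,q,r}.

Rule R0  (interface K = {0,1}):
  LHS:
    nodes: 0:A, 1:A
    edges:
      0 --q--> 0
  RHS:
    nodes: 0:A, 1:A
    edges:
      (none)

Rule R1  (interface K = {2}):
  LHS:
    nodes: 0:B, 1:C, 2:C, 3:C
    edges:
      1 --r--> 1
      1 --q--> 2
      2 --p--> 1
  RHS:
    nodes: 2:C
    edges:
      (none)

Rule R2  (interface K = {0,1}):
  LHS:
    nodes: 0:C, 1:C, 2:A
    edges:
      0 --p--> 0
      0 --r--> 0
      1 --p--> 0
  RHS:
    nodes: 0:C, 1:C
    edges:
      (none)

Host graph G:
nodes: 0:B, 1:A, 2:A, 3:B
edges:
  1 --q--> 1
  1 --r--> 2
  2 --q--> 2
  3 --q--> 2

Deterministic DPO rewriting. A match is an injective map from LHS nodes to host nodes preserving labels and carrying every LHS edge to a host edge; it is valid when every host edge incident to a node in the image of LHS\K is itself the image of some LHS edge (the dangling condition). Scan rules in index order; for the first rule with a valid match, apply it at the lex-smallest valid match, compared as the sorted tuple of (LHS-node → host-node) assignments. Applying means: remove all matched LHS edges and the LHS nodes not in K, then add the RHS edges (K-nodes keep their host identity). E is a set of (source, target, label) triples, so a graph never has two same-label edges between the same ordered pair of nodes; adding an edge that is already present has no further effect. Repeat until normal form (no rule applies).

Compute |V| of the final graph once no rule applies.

[0] host  ⇒  4 nodes, 4 edges  {1-q->1 1-r->2 2-q->2 3-q->2}
[1] R0 @ {0↦1, 1↦2}  ⇒  4 nodes, 3 edges  {1-r->2 2-q->2 3-q->2}
[2] R0 @ {0↦2, 1↦1}  ⇒  4 nodes, 2 edges  {1-r->2 3-q->2}
final graph: no rule applies after step 2
NF nodes: {0:B, 1:A, 2:A, 3:B}

Answer: 4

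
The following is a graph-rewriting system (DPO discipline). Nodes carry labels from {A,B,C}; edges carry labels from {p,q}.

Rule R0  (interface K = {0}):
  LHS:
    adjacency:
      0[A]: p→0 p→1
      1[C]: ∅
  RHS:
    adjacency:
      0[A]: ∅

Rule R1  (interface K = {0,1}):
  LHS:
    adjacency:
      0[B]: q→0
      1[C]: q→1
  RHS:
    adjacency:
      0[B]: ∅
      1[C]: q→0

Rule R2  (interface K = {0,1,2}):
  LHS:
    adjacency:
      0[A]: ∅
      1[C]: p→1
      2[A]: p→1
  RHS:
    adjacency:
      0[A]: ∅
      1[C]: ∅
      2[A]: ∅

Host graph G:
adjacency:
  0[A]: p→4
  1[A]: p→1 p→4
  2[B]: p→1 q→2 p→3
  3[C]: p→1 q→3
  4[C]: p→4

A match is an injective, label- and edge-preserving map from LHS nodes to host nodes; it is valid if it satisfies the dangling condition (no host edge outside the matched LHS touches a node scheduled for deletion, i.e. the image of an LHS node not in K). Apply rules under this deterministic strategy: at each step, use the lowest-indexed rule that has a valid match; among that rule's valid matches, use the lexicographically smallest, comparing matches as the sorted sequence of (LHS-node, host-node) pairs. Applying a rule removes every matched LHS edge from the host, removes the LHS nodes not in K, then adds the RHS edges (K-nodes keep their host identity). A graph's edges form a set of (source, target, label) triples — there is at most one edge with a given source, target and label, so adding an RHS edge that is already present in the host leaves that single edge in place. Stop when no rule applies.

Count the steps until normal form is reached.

Answer: 2

Steps:
initial: |V|=5 |E|=9  E = 0-p->4 1-p->1 1-p->4 2-p->1 2-q->2 2-p->3 3-p->1 3-q->3 4-p->4
step 1: apply R1 at {0↦2, 1↦3}  → |V|=5 |E|=8  E = 0-p->4 1-p->1 1-p->4 2-p->1 2-p->3 3-p->1 3-q->2 4-p->4
step 2: apply R2 at {0↦0, 1↦4, 2↦1}  → |V|=5 |E|=6  E = 0-p->4 1-p->1 2-p->1 2-p->3 3-p->1 3-q->2
halt: no rule applies after step 2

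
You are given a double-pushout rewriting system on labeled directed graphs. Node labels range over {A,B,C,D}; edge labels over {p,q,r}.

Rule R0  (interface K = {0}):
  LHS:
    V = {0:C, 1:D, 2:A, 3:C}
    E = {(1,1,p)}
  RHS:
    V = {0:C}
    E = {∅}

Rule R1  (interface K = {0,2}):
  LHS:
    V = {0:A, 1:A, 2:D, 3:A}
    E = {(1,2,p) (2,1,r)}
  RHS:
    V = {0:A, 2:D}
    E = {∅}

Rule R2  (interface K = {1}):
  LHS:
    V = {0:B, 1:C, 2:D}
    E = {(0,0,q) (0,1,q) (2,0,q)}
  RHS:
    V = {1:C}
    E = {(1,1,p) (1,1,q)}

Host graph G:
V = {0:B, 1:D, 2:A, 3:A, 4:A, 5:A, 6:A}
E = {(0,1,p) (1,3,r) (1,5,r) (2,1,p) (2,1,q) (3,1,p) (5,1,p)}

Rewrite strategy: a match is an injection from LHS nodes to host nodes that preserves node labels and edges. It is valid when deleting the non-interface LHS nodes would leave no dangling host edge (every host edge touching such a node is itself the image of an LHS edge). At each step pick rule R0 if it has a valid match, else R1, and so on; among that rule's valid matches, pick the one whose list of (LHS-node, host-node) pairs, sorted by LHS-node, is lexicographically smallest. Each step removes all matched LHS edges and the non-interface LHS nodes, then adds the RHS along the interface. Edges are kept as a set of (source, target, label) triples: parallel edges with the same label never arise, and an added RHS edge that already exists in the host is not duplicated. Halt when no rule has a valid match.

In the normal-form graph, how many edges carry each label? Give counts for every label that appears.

initial: |V|=7 |E|=7  E = 0-p->1 1-r->3 1-r->5 2-p->1 2-q->1 3-p->1 5-p->1
step 1: apply R1 at {0↦2, 1↦3, 2↦1, 3↦4}  → |V|=5 |E|=5  E = 0-p->1 1-r->5 2-p->1 2-q->1 5-p->1
step 2: apply R1 at {0↦2, 1↦5, 2↦1, 3↦6}  → |V|=3 |E|=3  E = 0-p->1 2-p->1 2-q->1
halt: no rule applies after step 2
NF edges: [(0, 1, 'p'), (2, 1, 'p'), (2, 1, 'q')]

Answer: p:2 q:1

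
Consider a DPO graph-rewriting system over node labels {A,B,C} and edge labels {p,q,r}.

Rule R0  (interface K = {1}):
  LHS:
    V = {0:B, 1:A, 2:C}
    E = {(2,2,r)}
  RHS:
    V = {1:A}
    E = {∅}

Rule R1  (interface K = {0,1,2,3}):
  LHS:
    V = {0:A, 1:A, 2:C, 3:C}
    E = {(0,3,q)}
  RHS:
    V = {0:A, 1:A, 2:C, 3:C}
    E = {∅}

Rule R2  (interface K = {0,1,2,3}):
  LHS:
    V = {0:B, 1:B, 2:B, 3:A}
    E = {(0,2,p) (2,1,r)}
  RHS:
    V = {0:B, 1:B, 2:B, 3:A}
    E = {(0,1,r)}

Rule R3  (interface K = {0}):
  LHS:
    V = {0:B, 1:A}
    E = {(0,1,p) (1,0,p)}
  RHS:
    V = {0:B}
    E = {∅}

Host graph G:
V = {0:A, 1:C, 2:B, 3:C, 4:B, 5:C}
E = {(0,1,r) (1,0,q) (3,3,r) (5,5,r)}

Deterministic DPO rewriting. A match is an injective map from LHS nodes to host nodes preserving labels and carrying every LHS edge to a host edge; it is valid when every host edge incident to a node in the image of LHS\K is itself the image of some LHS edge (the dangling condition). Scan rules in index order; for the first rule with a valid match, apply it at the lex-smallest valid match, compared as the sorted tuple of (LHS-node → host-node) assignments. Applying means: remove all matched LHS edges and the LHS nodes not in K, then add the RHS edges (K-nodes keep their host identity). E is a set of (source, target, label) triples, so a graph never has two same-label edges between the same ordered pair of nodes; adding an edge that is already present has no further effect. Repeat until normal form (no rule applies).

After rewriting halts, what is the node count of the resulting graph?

Answer: 2

Rewrite trace:
[0] host  ⇒  6 nodes, 4 edges  {0-r->1 1-q->0 3-r->3 5-r->5}
[1] R0 @ {0↦2, 1↦0, 2↦3}  ⇒  4 nodes, 3 edges  {0-r->1 1-q->0 5-r->5}
[2] R0 @ {0↦4, 1↦0, 2↦5}  ⇒  2 nodes, 2 edges  {0-r->1 1-q->0}
final graph: no rule applies after step 2
NF nodes: {0:A, 1:C}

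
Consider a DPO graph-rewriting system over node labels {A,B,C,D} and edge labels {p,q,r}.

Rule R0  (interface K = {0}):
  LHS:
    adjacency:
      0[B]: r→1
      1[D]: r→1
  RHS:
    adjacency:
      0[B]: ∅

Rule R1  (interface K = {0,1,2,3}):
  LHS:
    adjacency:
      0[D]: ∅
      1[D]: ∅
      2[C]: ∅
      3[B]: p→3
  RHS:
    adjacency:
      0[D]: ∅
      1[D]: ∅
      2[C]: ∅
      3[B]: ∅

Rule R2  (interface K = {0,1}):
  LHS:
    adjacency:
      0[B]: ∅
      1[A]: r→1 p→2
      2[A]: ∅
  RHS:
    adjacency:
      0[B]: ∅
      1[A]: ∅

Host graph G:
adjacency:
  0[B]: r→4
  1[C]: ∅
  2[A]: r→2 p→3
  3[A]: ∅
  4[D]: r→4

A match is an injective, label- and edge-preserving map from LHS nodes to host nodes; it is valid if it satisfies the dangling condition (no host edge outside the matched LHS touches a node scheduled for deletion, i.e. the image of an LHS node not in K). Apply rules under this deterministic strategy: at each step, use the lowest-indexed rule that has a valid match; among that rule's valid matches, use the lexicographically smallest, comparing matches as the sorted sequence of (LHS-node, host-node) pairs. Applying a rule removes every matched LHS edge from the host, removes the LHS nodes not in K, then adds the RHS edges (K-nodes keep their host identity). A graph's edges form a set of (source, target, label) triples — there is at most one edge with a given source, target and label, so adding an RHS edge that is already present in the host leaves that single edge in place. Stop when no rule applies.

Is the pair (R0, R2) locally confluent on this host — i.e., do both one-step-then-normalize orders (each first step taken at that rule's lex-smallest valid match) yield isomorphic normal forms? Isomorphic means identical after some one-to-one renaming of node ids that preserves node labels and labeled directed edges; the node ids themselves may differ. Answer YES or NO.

Answer: YES

Derivation:
branch R0-first: apply at {0↦0, 1↦4} → |E|=2, then 1 more step(s) → NF |V|=3 |E|=0 V={0:B, 1:C, 2:A} E=∅
branch R2-first: apply at {0↦0, 1↦2, 2↦3} → |E|=2, then 1 more step(s) → NF |V|=3 |E|=0 V={0:B, 1:C, 2:A} E=∅
graphs isomorphic (equal up to label-preserving node renaming)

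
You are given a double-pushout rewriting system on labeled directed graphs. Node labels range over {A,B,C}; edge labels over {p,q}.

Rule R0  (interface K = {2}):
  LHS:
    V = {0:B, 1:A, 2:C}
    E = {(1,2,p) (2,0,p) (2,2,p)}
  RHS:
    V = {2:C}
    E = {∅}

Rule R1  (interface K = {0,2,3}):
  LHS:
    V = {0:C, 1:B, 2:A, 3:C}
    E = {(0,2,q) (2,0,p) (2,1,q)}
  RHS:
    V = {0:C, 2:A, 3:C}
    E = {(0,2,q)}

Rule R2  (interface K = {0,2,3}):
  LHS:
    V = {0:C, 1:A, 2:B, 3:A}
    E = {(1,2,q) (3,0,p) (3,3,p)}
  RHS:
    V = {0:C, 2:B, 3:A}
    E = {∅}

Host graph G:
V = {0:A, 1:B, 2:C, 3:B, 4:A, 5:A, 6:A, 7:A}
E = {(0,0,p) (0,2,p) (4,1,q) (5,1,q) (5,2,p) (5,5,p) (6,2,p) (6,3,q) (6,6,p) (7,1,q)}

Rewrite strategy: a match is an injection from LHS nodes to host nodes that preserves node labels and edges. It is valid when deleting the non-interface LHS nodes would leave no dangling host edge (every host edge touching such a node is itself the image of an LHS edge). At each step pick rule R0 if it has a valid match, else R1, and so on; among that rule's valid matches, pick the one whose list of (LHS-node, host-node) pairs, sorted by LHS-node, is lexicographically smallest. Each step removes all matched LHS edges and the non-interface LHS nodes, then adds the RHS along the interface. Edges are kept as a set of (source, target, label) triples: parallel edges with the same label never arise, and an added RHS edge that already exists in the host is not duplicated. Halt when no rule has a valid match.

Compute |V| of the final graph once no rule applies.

[0] host  ⇒  8 nodes, 10 edges  {0-p->0 0-p->2 4-q->1 5-q->1 5-p->2 5-p->5 6-p->2 6-q->3 6-p->6 7-q->1}
[1] R2 @ {0↦2, 1↦4, 2↦1, 3↦0}  ⇒  7 nodes, 7 edges  {5-q->1 5-p->2 5-p->5 6-p->2 6-q->3 6-p->6 7-q->1}
[2] R2 @ {0↦2, 1↦7, 2↦1, 3↦5}  ⇒  6 nodes, 4 edges  {5-q->1 6-p->2 6-q->3 6-p->6}
[3] R2 @ {0↦2, 1↦5, 2↦1, 3↦6}  ⇒  5 nodes, 1 edges  {6-q->3}
halt: no rule applies after step 3
NF nodes: {0:A, 1:B, 2:C, 3:B, 6:A}

Answer: 5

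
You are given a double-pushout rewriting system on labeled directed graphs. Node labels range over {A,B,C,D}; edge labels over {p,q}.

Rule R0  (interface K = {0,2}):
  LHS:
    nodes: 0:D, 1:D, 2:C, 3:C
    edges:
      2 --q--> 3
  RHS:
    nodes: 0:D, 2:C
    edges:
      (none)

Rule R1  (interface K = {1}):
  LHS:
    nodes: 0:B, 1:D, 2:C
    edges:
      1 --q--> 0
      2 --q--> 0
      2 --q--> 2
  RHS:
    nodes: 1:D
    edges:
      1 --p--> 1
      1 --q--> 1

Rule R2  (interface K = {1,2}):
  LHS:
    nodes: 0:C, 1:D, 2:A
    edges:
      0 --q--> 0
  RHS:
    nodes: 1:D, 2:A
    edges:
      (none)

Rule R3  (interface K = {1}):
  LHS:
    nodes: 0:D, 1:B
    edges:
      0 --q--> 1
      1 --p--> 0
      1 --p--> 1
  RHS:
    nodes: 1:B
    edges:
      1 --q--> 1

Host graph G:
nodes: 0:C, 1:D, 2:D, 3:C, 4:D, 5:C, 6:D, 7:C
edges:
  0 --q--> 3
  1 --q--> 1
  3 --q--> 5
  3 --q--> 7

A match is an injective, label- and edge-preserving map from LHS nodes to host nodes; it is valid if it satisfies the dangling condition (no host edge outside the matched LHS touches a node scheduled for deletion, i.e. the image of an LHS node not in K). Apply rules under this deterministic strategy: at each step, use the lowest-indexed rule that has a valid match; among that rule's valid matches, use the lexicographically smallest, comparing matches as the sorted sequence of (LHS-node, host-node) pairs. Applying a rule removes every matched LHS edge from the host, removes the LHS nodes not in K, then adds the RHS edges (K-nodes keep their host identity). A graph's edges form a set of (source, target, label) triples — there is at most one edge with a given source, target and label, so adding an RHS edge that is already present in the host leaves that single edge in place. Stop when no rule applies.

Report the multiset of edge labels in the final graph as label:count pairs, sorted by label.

initial: |V|=8 |E|=4  E = 0-q->3 1-q->1 3-q->5 3-q->7
step 1: apply R0 at {0↦1, 1↦2, 2↦3, 3↦5}  → |V|=6 |E|=3  E = 0-q->3 1-q->1 3-q->7
step 2: apply R0 at {0↦1, 1↦4, 2↦3, 3↦7}  → |V|=4 |E|=2  E = 0-q->3 1-q->1
step 3: apply R0 at {0↦1, 1↦6, 2↦0, 3↦3}  → |V|=2 |E|=1  E = 1-q->1
halt: no rule applies after step 3
NF edges: [(1, 1, 'q')]

Answer: q:1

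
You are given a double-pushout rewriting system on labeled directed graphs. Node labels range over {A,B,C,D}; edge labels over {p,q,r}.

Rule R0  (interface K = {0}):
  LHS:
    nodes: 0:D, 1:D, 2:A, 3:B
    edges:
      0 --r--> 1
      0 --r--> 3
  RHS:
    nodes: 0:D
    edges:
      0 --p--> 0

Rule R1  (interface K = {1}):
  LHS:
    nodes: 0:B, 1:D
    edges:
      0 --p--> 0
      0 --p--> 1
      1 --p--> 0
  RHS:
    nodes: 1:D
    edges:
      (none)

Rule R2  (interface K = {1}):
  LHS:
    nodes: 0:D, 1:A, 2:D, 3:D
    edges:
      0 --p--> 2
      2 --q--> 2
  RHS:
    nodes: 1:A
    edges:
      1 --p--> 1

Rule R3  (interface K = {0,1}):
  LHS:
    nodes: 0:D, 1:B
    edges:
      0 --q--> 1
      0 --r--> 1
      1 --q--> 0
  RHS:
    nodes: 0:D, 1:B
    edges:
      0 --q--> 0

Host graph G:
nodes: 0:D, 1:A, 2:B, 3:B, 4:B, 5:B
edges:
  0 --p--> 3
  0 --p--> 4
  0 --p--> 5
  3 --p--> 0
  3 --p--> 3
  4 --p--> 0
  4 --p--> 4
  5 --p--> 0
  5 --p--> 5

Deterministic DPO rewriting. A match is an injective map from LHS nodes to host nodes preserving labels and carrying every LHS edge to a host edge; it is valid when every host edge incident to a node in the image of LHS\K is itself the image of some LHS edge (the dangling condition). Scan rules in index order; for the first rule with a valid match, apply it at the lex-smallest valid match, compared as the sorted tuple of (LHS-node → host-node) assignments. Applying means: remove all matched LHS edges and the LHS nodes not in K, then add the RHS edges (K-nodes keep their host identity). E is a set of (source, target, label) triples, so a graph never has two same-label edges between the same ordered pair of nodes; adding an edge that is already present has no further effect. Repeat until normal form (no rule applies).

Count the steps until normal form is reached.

Answer: 3

Derivation:
initial: |V|=6 |E|=9  E = 0-p->3 0-p->4 0-p->5 3-p->0 3-p->3 4-p->0 4-p->4 5-p->0 5-p->5
step 1: apply R1 at {0↦3, 1↦0}  → |V|=5 |E|=6  E = 0-p->4 0-p->5 4-p->0 4-p->4 5-p->0 5-p->5
step 2: apply R1 at {0↦4, 1↦0}  → |V|=4 |E|=3  E = 0-p->5 5-p->0 5-p->5
step 3: apply R1 at {0↦5, 1↦0}  → |V|=3 |E|=0  E = ∅
final graph: no rule applies after step 3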